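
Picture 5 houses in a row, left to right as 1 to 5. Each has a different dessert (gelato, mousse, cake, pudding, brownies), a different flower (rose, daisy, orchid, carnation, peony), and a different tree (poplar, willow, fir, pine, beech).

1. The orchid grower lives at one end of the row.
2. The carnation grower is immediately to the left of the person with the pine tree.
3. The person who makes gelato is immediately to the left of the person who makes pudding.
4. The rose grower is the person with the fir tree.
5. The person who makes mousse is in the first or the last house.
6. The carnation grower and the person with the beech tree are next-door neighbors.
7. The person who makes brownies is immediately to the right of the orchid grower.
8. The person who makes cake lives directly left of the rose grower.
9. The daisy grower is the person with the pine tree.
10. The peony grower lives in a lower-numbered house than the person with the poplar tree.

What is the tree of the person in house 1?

The person who makes brownies is in house 2 (clue 7).
Clue 7: the orchid grower is in house 1.
The person who makes gelato is narrowed to house 3 or 4; consider each.
Placing it in house 4 leads to a contradiction, so it's in house 3.
The person who makes pudding is in house 4 (clue 3).
The only dessert still possible for house 5 is mousse.
From clue 8, the rose grower must be in house 2.
House 1's dessert must be cake (nothing else left).
So house 5 gets daisy for flower.
By clue 4, the person with the fir tree is in house 2.
The person with the pine tree is in house 5 (clue 9).
So house 1 gets willow for tree.
So house 3 gets beech for tree.
House 4's tree must be poplar (nothing else left).
The carnation grower is in house 4 (clue 2).
Clue 10: the peony grower is in house 3.
So: house 1 = cake/orchid/willow, house 2 = brownies/rose/fir, house 3 = gelato/peony/beech, house 4 = pudding/carnation/poplar, house 5 = mousse/daisy/pine.

willow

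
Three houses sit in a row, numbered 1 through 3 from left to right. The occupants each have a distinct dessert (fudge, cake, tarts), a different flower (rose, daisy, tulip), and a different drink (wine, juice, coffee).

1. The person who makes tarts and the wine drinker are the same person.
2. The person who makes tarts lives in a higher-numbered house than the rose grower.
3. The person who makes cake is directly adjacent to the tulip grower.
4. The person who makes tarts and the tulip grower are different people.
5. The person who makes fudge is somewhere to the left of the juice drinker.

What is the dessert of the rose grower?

So house 1 gets coffee for drink.
The person who makes fudge is narrowed to house 1 or 2; consider each.
Placing it in house 2 leads to a contradiction, so it's in house 1.
The person who makes cake is narrowed to house 2 or 3; consider each.
Placing it in house 3 leads to a contradiction, so it's in house 2.
The only dessert still possible for house 3 is tarts.
By clue 1, the wine drinker is in house 3.
By clue 4, the tulip grower is in house 1.
The only flower still possible for house 3 is daisy.
That leaves juice as the drink for house 2.
That leaves rose as the flower for house 2.
So: house 1 = fudge/tulip/coffee, house 2 = cake/rose/juice, house 3 = tarts/daisy/wine.

cake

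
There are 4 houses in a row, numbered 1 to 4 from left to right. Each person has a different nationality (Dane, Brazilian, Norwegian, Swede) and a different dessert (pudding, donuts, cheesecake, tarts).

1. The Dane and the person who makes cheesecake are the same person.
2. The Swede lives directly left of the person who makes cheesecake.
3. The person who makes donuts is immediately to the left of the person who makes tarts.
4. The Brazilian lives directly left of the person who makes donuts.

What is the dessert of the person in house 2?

donuts

The only dessert still possible for house 1 is pudding.
The Brazilian is narrowed to house 1 or 2; consider each.
Placing it in house 2 leads to a contradiction, so it's in house 1.
By clue 4, the person who makes donuts is in house 2.
Clue 3: the person who makes tarts is in house 3.
House 4's dessert must be cheesecake (nothing else left).
Clue 1 places the Dane in house 4.
From clue 2, the Swede must be in house 3.
House 2's nationality must be Norwegian (nothing else left).
So: house 1 = Brazilian/pudding, house 2 = Norwegian/donuts, house 3 = Swede/tarts, house 4 = Dane/cheesecake.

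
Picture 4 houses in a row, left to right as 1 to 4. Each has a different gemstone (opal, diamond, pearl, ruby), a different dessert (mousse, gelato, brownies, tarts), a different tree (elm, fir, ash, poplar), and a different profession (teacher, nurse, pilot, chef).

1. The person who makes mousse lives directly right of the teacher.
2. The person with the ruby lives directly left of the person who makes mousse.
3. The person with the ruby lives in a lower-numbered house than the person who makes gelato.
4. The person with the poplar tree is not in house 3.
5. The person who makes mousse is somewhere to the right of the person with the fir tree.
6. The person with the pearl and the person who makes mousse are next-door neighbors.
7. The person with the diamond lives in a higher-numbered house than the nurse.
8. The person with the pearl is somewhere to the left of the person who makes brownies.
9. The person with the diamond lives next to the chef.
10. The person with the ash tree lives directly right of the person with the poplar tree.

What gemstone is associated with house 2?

So house 1 gets tarts for dessert.
House 4 tree: only elm fits.
The person with the ash tree is narrowed to house 2 or 3; consider each.
Placing it in house 2 leads to a contradiction, so it's in house 3.
Clue 10: the person with the poplar tree is in house 2.
House 1 tree: only fir fits.
The person with the diamond is narrowed to house 2 or 3 or 4; consider each.
Placing it in house 2 and house 3 leads to a contradiction, so it's in house 4.
The chef is in house 3 (clue 9).
House 4's profession must be pilot (nothing else left).
The person with the ruby is narrowed to house 1 or 2; consider each.
Placing it in house 2 leads to a contradiction, so it's in house 1.
From clue 2, the person who makes mousse must be in house 2.
So house 2 gets opal for gemstone.
The only gemstone still possible for house 3 is pearl.
Clue 1 places the teacher in house 1.
From clue 8, the person who makes brownies must be in house 4.
House 3's dessert must be gelato (nothing else left).
House 2's profession must be nurse (nothing else left).
So: house 1 = ruby/tarts/fir/teacher, house 2 = opal/mousse/poplar/nurse, house 3 = pearl/gelato/ash/chef, house 4 = diamond/brownies/elm/pilot.

opal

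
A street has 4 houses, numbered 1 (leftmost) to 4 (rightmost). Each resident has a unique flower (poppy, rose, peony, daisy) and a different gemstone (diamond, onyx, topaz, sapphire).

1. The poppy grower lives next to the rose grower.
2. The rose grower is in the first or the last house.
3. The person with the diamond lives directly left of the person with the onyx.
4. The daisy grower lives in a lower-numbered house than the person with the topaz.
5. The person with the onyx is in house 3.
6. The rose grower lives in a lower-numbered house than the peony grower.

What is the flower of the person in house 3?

Clue 5 places the person with the onyx in house 3.
Clue 6: the rose grower is in house 1.
Clue 1 places the poppy grower in house 2.
The person with the diamond is in house 2 (clue 3).
From clue 4, the person with the topaz must be in house 4.
House 3 flower: only daisy fits.
That leaves peony as the flower for house 4.
That leaves sapphire as the gemstone for house 1.
So: house 1 = rose/sapphire, house 2 = poppy/diamond, house 3 = daisy/onyx, house 4 = peony/topaz.

daisy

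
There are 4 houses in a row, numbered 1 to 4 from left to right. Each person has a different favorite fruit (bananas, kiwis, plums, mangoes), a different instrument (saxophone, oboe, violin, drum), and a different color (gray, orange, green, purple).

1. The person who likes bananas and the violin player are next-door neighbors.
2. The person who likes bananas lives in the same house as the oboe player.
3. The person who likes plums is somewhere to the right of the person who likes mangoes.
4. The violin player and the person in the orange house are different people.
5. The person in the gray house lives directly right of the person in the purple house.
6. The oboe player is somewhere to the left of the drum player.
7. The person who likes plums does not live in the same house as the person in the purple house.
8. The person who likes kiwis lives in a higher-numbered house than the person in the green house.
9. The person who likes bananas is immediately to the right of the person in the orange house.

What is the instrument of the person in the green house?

The only favorite fruit still possible for house 1 is mangoes.
House 4 color: only gray fits.
Clue 5 places the person in the purple house in house 3.
The person who likes bananas is narrowed to house 2 or 3; consider each.
Placing it in house 3 leads to a contradiction, so it's in house 2.
The oboe player is in house 2 (clue 2).
Clue 9 places the person in the orange house in house 1.
The only favorite fruit still possible for house 3 is kiwis.
House 4's favorite fruit must be plums (nothing else left).
So house 2 gets green for color.
Clue 4 places the violin player in house 3.
The only instrument still possible for house 1 is saxophone.
House 4's instrument must be drum (nothing else left).
So: house 1 = mangoes/saxophone/orange, house 2 = bananas/oboe/green, house 3 = kiwis/violin/purple, house 4 = plums/drum/gray.

oboe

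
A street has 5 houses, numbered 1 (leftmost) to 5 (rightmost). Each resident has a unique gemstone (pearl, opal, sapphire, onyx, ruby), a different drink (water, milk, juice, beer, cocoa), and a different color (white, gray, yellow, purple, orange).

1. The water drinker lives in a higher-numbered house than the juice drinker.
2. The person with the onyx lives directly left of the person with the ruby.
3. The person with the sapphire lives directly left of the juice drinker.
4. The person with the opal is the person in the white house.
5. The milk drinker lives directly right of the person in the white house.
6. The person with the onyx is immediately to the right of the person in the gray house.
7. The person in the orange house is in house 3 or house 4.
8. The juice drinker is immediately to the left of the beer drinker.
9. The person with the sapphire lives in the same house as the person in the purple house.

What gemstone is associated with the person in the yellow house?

So house 1 gets cocoa for drink.
So house 5 gets yellow for color.
The person in the orange house is narrowed to house 3 or 4; consider each.
Placing it in house 3 leads to a contradiction, so it's in house 4.
The person with the onyx is narrowed to house 2 or 3 or 4; consider each.
Placing it in house 2 and house 3 leads to a contradiction, so it's in house 4.
By clue 2, the person with the ruby is in house 5.
By clue 6, the person in the gray house is in house 3.
House 3 gemstone: only pearl fits.
That leaves water as the drink for house 5.
So house 4 gets beer for drink.
Clue 8: the juice drinker is in house 3.
House 2 drink: only milk fits.
The person with the sapphire is in house 2 (clue 3).
By clue 5, the person in the white house is in house 1.
From clue 9, the person in the purple house must be in house 2.
So house 1 gets opal for gemstone.
So: house 1 = opal/cocoa/white, house 2 = sapphire/milk/purple, house 3 = pearl/juice/gray, house 4 = onyx/beer/orange, house 5 = ruby/water/yellow.

ruby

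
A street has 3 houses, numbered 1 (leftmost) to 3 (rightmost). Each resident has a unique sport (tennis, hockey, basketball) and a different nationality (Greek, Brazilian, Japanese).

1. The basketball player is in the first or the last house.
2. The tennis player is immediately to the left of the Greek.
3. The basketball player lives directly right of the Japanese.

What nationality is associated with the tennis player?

By clue 3, the basketball player is in house 3.
From clue 3, the Japanese must be in house 2.
House 1 nationality: only Brazilian fits.
That leaves Greek as the nationality for house 3.
The tennis player is in house 2 (clue 2).
The only sport still possible for house 1 is hockey.
So: house 1 = hockey/Brazilian, house 2 = tennis/Japanese, house 3 = basketball/Greek.

Japanese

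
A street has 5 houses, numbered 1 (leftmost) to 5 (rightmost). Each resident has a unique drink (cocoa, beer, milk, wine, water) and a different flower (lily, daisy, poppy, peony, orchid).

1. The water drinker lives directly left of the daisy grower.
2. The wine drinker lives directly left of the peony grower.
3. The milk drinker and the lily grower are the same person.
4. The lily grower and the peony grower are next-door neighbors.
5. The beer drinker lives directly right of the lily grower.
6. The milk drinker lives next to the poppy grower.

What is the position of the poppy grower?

The beer drinker is narrowed to house 2 or 3 or 4 or 5; consider each.
Placing it in house 2 and house 3 and house 4 leads to a contradiction, so it's in house 5.
Clue 5: the lily grower is in house 4.
Clue 3 places the milk drinker in house 4.
So house 3 gets cocoa for drink.
So house 1 gets orchid for flower.
House 2's flower must be daisy (nothing else left).
Clue 1: the water drinker is in house 1.
The wine drinker is in house 2 (clue 2).
The peony grower is in house 3 (clue 2).
House 5's flower must be poppy (nothing else left).
So: house 1 = water/orchid, house 2 = wine/daisy, house 3 = cocoa/peony, house 4 = milk/lily, house 5 = beer/poppy.

5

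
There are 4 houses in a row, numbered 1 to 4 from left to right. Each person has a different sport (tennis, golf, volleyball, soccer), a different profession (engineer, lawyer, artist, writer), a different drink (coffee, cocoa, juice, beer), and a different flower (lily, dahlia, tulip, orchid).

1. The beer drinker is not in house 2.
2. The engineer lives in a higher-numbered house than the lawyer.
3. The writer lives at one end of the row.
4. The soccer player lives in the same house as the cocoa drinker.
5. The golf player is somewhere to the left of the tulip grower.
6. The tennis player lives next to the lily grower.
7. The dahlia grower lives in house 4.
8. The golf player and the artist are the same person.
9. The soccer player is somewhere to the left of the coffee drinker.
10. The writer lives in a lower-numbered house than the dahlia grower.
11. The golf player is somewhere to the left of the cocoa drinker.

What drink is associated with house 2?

juice

Clue 7: the dahlia grower is in house 4.
By clue 10, the writer is in house 1.
The only profession still possible for house 4 is engineer.
Clue 8 places the golf player in house 2.
Clue 8 places the artist in house 2.
From clue 11, the cocoa drinker must be in house 3.
So house 3 gets soccer for sport.
So house 3 gets lawyer for profession.
The only drink still possible for house 2 is juice.
Clue 5: the tulip grower is in house 3.
That leaves beer as the drink for house 1.
So house 4 gets coffee for drink.
The only flower still possible for house 1 is orchid.
So house 2 gets lily for flower.
From clue 6, the tennis player must be in house 1.
House 4 sport: only volleyball fits.
So: house 1 = tennis/writer/beer/orchid, house 2 = golf/artist/juice/lily, house 3 = soccer/lawyer/cocoa/tulip, house 4 = volleyball/engineer/coffee/dahlia.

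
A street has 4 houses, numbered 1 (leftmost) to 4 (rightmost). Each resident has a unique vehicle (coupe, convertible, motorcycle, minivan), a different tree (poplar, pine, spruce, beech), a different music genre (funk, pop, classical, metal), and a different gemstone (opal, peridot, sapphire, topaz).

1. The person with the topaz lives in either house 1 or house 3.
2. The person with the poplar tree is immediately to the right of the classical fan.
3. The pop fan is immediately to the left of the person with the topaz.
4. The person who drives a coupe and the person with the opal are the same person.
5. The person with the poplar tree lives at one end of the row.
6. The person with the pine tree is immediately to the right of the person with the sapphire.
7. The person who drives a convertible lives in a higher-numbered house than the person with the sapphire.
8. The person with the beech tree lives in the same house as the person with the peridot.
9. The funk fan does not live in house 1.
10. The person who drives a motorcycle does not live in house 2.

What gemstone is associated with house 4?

Clue 3 places the pop fan in house 2.
The person with the topaz is in house 3 (clue 3).
Clue 5: the person with the poplar tree is in house 4.
By clue 2, the classical fan is in house 3.
So house 1 gets metal for music genre.
The only music genre still possible for house 4 is funk.
House 4's gemstone must be opal (nothing else left).
By clue 4, the person who drives a coupe is in house 4.
The person who drives a convertible is narrowed to house 2 or 3; consider each.
Placing it in house 2 leads to a contradiction, so it's in house 3.
So house 1 gets motorcycle for vehicle.
So house 2 gets minivan for vehicle.
The person with the beech tree is narrowed to house 1 or 2; consider each.
Placing it in house 2 leads to a contradiction, so it's in house 1.
From clue 8, the person with the peridot must be in house 1.
House 2's gemstone must be sapphire (nothing else left).
The person with the pine tree is in house 3 (clue 6).
That leaves spruce as the tree for house 2.
So: house 1 = motorcycle/beech/metal/peridot, house 2 = minivan/spruce/pop/sapphire, house 3 = convertible/pine/classical/topaz, house 4 = coupe/poplar/funk/opal.

opal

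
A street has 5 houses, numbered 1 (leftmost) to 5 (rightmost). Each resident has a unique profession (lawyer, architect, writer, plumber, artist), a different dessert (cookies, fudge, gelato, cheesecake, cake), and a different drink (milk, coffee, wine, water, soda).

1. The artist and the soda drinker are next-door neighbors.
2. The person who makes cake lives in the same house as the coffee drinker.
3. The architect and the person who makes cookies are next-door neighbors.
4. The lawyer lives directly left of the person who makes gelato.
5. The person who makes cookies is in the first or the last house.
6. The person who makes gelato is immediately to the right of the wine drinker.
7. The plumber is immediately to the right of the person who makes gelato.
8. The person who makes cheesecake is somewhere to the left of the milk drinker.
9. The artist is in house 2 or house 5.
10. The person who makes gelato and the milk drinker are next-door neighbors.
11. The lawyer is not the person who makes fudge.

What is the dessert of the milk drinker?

The architect is narrowed to house 2 or 4; consider each.
Placing it in house 2 leads to a contradiction, so it's in house 4.
Clue 3 places the person who makes cookies in house 5.
The artist is narrowed to house 2 or 5; consider each.
Placing it in house 5 leads to a contradiction, so it's in house 2.
The lawyer is narrowed to house 1 or 3; consider each.
Placing it in house 1 leads to a contradiction, so it's in house 3.
From clue 4, the person who makes gelato must be in house 4.
From clue 6, the wine drinker must be in house 3.
From clue 7, the plumber must be in house 5.
The only profession still possible for house 1 is writer.
The only drink still possible for house 1 is soda.
Clue 2: the person who makes cake is in house 2.
From clue 2, the coffee drinker must be in house 2.
That leaves cheesecake as the dessert for house 3.
So house 4 gets water for drink.
House 5's drink must be milk (nothing else left).
That leaves fudge as the dessert for house 1.
So: house 1 = writer/fudge/soda, house 2 = artist/cake/coffee, house 3 = lawyer/cheesecake/wine, house 4 = architect/gelato/water, house 5 = plumber/cookies/milk.

cookies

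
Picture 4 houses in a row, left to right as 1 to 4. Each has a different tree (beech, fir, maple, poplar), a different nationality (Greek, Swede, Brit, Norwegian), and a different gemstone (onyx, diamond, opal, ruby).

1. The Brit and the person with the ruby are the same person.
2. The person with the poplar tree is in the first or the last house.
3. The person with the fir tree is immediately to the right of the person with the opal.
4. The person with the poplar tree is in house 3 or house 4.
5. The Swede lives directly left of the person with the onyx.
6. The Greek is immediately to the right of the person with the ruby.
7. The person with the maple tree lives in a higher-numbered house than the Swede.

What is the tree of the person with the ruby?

maple

Clue 4 places the person with the poplar tree in house 4.
That leaves beech as the tree for house 1.
House 4's gemstone must be diamond (nothing else left).
The person with the fir tree is narrowed to house 2 or 3; consider each.
Placing it in house 3 leads to a contradiction, so it's in house 2.
Clue 3 places the person with the opal in house 1.
So house 3 gets maple for tree.
The Brit is narrowed to house 2 or 3; consider each.
Placing it in house 2 leads to a contradiction, so it's in house 3.
Clue 1 places the person with the ruby in house 3.
Clue 6 places the Greek in house 4.
House 2 gemstone: only onyx fits.
By clue 5, the Swede is in house 1.
House 2's nationality must be Norwegian (nothing else left).
So: house 1 = beech/Swede/opal, house 2 = fir/Norwegian/onyx, house 3 = maple/Brit/ruby, house 4 = poplar/Greek/diamond.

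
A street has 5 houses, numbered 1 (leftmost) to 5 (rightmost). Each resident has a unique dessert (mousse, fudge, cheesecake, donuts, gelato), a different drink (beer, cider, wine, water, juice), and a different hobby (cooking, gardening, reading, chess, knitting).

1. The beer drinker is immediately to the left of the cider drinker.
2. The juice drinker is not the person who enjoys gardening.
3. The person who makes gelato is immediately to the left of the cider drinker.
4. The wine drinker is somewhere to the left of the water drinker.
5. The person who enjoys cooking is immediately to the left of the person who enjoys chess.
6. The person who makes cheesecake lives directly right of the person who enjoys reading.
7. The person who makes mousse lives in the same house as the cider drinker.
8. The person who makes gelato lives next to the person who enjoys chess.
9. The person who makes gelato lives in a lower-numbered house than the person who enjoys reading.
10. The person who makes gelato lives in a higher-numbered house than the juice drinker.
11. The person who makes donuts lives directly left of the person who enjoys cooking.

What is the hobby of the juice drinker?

knitting

House 5's drink must be water (nothing else left).
The person who makes cheesecake is narrowed to house 4 or 5; consider each.
Placing it in house 4 leads to a contradiction, so it's in house 5.
Clue 6 places the person who enjoys reading in house 4.
House 3's hobby must be chess (nothing else left).
Clue 8 places the person who makes gelato in house 2.
From clue 10, the juice drinker must be in house 1.
From clue 11, the person who makes donuts must be in house 1.
House 2's hobby must be cooking (nothing else left).
Clue 2 places the person who enjoys gardening in house 5.
Clue 3: the cider drinker is in house 3.
By clue 7, the person who makes mousse is in house 3.
The only dessert still possible for house 4 is fudge.
That leaves wine as the drink for house 4.
So house 1 gets knitting for hobby.
The only drink still possible for house 2 is beer.
So: house 1 = donuts/juice/knitting, house 2 = gelato/beer/cooking, house 3 = mousse/cider/chess, house 4 = fudge/wine/reading, house 5 = cheesecake/water/gardening.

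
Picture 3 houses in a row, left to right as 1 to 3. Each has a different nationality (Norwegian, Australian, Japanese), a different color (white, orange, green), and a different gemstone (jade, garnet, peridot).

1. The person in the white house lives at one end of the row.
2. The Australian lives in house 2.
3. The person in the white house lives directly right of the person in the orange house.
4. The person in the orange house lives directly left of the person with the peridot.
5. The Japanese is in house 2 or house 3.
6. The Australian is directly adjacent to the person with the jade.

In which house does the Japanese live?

3

The Australian is in house 2 (clue 2).
Clue 3: the person in the white house is in house 3.
Clue 3 places the person in the orange house in house 2.
Clue 4: the person with the peridot is in house 3.
House 1 nationality: only Norwegian fits.
House 3's nationality must be Japanese (nothing else left).
House 1 color: only green fits.
The only gemstone still possible for house 2 is garnet.
House 1 gemstone: only jade fits.
So: house 1 = Norwegian/green/jade, house 2 = Australian/orange/garnet, house 3 = Japanese/white/peridot.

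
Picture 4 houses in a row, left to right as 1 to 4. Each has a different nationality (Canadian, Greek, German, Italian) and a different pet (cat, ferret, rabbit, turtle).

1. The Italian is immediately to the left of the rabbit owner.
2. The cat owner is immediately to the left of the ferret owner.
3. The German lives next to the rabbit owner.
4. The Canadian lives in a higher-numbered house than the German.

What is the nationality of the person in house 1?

The Canadian is narrowed to house 2 or 3 or 4; consider each.
Placing it in house 2 and house 3 leads to a contradiction, so it's in house 4.
The German is narrowed to house 1 or 2 or 3; consider each.
Placing it in house 1 and house 2 leads to a contradiction, so it's in house 3.
The Italian is in house 1 (clue 1).
Clue 1 places the rabbit owner in house 2.
The only nationality still possible for house 2 is Greek.
By clue 2, the cat owner is in house 3.
Clue 2 places the ferret owner in house 4.
House 1's pet must be turtle (nothing else left).
So: house 1 = Italian/turtle, house 2 = Greek/rabbit, house 3 = German/cat, house 4 = Canadian/ferret.

Italian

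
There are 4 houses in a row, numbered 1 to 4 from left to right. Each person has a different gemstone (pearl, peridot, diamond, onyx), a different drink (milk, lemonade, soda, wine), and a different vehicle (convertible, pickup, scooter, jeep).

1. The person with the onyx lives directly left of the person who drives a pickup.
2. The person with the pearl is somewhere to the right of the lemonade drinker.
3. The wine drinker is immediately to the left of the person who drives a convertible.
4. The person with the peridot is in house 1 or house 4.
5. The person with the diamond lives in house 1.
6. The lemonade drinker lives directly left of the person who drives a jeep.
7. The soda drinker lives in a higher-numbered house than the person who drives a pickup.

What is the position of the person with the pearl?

3

From clue 5, the person with the diamond must be in house 1.
So house 1 gets scooter for vehicle.
Clue 1: the person with the onyx is in house 2.
The person who drives a pickup is in house 3 (clue 1).
Clue 7 places the soda drinker in house 4.
House 3 gemstone: only pearl fits.
That leaves peridot as the gemstone for house 4.
The lemonade drinker is in house 1 (clue 6).
From clue 6, the person who drives a jeep must be in house 2.
The only drink still possible for house 2 is milk.
That leaves wine as the drink for house 3.
The only vehicle still possible for house 4 is convertible.
So: house 1 = diamond/lemonade/scooter, house 2 = onyx/milk/jeep, house 3 = pearl/wine/pickup, house 4 = peridot/soda/convertible.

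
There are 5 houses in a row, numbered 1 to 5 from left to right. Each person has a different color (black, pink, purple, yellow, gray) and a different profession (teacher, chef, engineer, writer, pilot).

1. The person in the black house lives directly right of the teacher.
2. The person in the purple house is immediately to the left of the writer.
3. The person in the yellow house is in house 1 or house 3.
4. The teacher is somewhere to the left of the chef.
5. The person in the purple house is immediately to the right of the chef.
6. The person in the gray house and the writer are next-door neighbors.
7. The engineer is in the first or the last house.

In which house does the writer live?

4

The person in the black house is narrowed to house 2 or 3; consider each.
Placing it in house 3 leads to a contradiction, so it's in house 2.
From clue 1, the teacher must be in house 1.
So house 4 gets writer for profession.
The only profession still possible for house 5 is engineer.
The person in the purple house is in house 3 (clue 2).
From clue 5, the chef must be in house 2.
So house 1 gets yellow for color.
So house 4 gets pink for color.
That leaves gray as the color for house 5.
House 3 profession: only pilot fits.
So: house 1 = yellow/teacher, house 2 = black/chef, house 3 = purple/pilot, house 4 = pink/writer, house 5 = gray/engineer.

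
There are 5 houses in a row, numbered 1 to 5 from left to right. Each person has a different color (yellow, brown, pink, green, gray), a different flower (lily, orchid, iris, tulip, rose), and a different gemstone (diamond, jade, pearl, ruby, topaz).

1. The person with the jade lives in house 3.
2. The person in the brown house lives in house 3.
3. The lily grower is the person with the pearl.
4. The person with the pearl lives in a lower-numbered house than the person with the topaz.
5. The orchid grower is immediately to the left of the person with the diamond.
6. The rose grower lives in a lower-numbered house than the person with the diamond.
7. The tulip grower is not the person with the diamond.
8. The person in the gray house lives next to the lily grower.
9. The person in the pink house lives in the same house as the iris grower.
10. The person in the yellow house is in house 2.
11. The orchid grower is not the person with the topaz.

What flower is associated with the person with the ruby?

rose

From clue 1, the person with the jade must be in house 3.
From clue 2, the person in the brown house must be in house 3.
By clue 10, the person in the yellow house is in house 2.
House 1's gemstone must be ruby (nothing else left).
The person in the gray house is narrowed to house 1 or 5; consider each.
Placing it in house 5 leads to a contradiction, so it's in house 1.
By clue 8, the lily grower is in house 2.
Clue 3: the person with the pearl is in house 2.
The person in the green house is narrowed to house 4 or 5; consider each.
Placing it in house 4 leads to a contradiction, so it's in house 5.
So house 4 gets pink for color.
Clue 9: the iris grower is in house 4.
That leaves tulip as the flower for house 5.
Clue 5 places the person with the diamond in house 4.
House 1's flower must be rose (nothing else left).
The only flower still possible for house 3 is orchid.
So house 5 gets topaz for gemstone.
So: house 1 = gray/rose/ruby, house 2 = yellow/lily/pearl, house 3 = brown/orchid/jade, house 4 = pink/iris/diamond, house 5 = green/tulip/topaz.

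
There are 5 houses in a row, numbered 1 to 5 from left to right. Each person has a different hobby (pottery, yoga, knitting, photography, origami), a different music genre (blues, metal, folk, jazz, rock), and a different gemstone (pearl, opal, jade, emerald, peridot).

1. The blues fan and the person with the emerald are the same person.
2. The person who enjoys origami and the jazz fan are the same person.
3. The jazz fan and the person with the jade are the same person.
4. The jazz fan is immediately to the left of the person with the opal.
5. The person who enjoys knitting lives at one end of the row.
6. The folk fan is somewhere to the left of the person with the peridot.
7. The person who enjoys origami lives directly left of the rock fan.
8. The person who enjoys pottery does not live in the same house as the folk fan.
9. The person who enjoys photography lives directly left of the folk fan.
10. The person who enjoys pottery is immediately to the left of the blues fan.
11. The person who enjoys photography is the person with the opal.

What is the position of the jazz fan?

1

The person who enjoys knitting is narrowed to house 1 or 5; consider each.
Placing it in house 1 leads to a contradiction, so it's in house 5.
The person who enjoys origami is narrowed to house 1 or 2; consider each.
Placing it in house 2 leads to a contradiction, so it's in house 1.
The jazz fan is in house 1 (clue 2).
From clue 3, the person with the jade must be in house 1.
By clue 4, the person with the opal is in house 2.
By clue 7, the rock fan is in house 2.
From clue 11, the person who enjoys photography must be in house 2.
Clue 9 places the folk fan in house 3.
Clue 8: the person who enjoys pottery is in house 4.
From clue 10, the blues fan must be in house 5.
That leaves yoga as the hobby for house 3.
That leaves metal as the music genre for house 4.
House 3's gemstone must be pearl (nothing else left).
From clue 1, the person with the emerald must be in house 5.
That leaves peridot as the gemstone for house 4.
So: house 1 = origami/jazz/jade, house 2 = photography/rock/opal, house 3 = yoga/folk/pearl, house 4 = pottery/metal/peridot, house 5 = knitting/blues/emerald.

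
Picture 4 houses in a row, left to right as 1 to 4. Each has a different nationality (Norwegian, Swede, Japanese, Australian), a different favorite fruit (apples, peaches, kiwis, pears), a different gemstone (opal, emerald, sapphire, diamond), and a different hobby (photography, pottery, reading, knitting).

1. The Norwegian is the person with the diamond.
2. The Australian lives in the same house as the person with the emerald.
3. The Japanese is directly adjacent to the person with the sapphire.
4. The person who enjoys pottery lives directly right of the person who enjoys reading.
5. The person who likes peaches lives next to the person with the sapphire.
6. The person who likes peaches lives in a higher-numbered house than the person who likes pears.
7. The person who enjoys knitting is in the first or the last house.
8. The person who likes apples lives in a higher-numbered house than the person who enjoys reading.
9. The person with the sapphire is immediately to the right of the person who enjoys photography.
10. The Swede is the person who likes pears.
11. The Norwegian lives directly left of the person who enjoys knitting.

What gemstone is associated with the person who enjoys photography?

opal

The Norwegian is in house 3 (clue 11).
From clue 11, the person who enjoys knitting must be in house 4.
By clue 1, the person with the diamond is in house 3.
House 3's hobby must be pottery (nothing else left).
Clue 3: the Japanese is in house 1.
By clue 4, the person who enjoys reading is in house 2.
From clue 5, the person who likes peaches must be in house 3.
Clue 9: the person who enjoys photography is in house 1.
So house 4 gets Australian for nationality.
House 2's gemstone must be sapphire (nothing else left).
By clue 2, the person with the emerald is in house 4.
Clue 10: the person who likes pears is in house 2.
House 2's nationality must be Swede (nothing else left).
So house 1 gets kiwis for favorite fruit.
That leaves apples as the favorite fruit for house 4.
That leaves opal as the gemstone for house 1.
So: house 1 = Japanese/kiwis/opal/photography, house 2 = Swede/pears/sapphire/reading, house 3 = Norwegian/peaches/diamond/pottery, house 4 = Australian/apples/emerald/knitting.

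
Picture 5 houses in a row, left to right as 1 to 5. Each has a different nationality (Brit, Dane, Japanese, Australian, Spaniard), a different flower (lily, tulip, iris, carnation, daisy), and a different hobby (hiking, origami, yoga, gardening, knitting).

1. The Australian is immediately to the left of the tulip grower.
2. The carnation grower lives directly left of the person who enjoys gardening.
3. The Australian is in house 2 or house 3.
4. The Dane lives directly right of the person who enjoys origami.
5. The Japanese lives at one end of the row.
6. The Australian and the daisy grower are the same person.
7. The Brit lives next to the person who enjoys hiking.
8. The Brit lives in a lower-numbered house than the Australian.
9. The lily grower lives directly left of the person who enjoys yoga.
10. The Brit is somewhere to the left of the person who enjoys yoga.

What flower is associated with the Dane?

That leaves iris as the flower for house 5.
The Australian is narrowed to house 2 or 3; consider each.
Placing it in house 2 leads to a contradiction, so it's in house 3.
From clue 1, the tulip grower must be in house 4.
By clue 6, the daisy grower is in house 3.
The only hobby still possible for house 5 is knitting.
House 4's hobby must be origami (nothing else left).
Clue 4: the Dane is in house 5.
House 1 nationality: only Japanese fits.
So house 4 gets Spaniard for nationality.
House 1 hobby: only hiking fits.
From clue 10, the person who enjoys yoga must be in house 3.
So house 2 gets Brit for nationality.
That leaves gardening as the hobby for house 2.
From clue 2, the carnation grower must be in house 1.
Clue 9: the lily grower is in house 2.
So: house 1 = Japanese/carnation/hiking, house 2 = Brit/lily/gardening, house 3 = Australian/daisy/yoga, house 4 = Spaniard/tulip/origami, house 5 = Dane/iris/knitting.

iris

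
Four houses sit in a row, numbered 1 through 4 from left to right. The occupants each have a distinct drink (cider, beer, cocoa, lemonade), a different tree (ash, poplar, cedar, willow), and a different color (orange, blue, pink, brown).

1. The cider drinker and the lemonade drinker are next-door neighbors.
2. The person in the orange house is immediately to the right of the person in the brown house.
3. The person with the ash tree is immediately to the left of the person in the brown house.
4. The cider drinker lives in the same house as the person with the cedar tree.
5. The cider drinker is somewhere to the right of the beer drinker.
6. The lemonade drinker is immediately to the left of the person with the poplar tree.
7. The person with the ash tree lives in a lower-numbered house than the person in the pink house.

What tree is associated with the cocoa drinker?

poplar

The only color still possible for house 1 is blue.
The person with the ash tree is narrowed to house 1 or 2; consider each.
Placing it in house 2 leads to a contradiction, so it's in house 1.
The person in the brown house is in house 2 (clue 3).
The person in the orange house is in house 3 (clue 2).
So house 4 gets pink for color.
The beer drinker is narrowed to house 1 or 2 or 3; consider each.
Placing it in house 2 and house 3 leads to a contradiction, so it's in house 1.
The lemonade drinker is narrowed to house 2 or 3; consider each.
Placing it in house 2 leads to a contradiction, so it's in house 3.
By clue 6, the person with the poplar tree is in house 4.
That leaves cedar as the tree for house 2.
That leaves willow as the tree for house 3.
Clue 4 places the cider drinker in house 2.
House 4 drink: only cocoa fits.
So: house 1 = beer/ash/blue, house 2 = cider/cedar/brown, house 3 = lemonade/willow/orange, house 4 = cocoa/poplar/pink.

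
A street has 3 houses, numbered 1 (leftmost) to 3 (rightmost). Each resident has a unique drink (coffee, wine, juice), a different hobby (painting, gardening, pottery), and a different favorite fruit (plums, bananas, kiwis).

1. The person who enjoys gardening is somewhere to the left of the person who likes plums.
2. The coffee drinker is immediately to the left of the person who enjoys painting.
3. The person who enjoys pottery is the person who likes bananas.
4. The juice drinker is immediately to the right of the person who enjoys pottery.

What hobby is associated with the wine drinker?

gardening

House 3's hobby must be painting (nothing else left).
Clue 2: the coffee drinker is in house 2.
The only drink still possible for house 1 is wine.
House 3's drink must be juice (nothing else left).
The person who enjoys pottery is in house 2 (clue 4).
House 1 hobby: only gardening fits.
By clue 3, the person who likes bananas is in house 2.
House 1 favorite fruit: only kiwis fits.
House 3's favorite fruit must be plums (nothing else left).
So: house 1 = wine/gardening/kiwis, house 2 = coffee/pottery/bananas, house 3 = juice/painting/plums.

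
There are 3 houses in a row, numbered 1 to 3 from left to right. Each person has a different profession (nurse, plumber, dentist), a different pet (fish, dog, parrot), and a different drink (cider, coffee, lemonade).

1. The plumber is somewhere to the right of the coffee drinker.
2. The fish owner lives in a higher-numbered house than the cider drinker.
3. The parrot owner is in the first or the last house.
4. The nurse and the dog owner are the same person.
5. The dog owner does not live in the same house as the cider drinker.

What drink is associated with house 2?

The only drink still possible for house 3 is lemonade.
The plumber is narrowed to house 2 or 3; consider each.
Placing it in house 2 leads to a contradiction, so it's in house 3.
The dentist is narrowed to house 1 or 2; consider each.
Placing it in house 2 leads to a contradiction, so it's in house 1.
House 2's profession must be nurse (nothing else left).
From clue 4, the dog owner must be in house 2.
Clue 5 places the cider drinker in house 1.
That leaves parrot as the pet for house 1.
House 3 pet: only fish fits.
House 2 drink: only coffee fits.
So: house 1 = dentist/parrot/cider, house 2 = nurse/dog/coffee, house 3 = plumber/fish/lemonade.

coffee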